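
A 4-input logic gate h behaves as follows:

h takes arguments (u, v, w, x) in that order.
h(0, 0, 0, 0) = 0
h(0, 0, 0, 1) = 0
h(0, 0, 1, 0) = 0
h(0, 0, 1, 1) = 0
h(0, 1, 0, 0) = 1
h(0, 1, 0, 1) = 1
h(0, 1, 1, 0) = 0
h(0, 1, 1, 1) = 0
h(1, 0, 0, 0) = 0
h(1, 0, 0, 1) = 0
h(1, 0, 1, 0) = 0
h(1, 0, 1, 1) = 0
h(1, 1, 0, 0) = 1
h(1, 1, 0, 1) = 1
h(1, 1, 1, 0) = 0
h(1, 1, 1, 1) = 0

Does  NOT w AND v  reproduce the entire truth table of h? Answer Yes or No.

Test each input against both h and the formula:
  u=0, v=0, w=0, x=0: formula gives 0, h = 0 ✓
  u=0, v=0, w=0, x=1: formula gives 0, h = 0 ✓
  u=0, v=0, w=1, x=0: formula gives 0, h = 0 ✓
  u=0, v=0, w=1, x=1: formula gives 0, h = 0 ✓
  …and likewise for the remaining 12 rows.
All 16 rows match — the expression computes h exactly.

Yes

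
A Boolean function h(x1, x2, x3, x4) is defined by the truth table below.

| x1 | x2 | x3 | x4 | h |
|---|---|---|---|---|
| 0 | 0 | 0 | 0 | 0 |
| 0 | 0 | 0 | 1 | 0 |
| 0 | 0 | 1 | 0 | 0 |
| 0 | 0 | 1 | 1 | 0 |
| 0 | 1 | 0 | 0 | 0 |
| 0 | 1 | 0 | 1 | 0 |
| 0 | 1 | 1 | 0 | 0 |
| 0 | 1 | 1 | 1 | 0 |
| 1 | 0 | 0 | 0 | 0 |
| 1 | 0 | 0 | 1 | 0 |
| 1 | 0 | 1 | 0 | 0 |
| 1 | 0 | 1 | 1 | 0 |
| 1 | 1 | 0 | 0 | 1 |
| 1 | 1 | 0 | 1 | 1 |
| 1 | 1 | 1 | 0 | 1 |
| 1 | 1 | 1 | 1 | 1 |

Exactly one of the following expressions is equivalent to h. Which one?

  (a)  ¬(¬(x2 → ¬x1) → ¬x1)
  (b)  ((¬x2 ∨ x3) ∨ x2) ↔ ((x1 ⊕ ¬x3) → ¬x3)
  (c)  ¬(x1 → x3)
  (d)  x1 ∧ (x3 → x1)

(b) fails at (0,0,0,0): the formula yields 1, h is 0.
(c) fails at (1,0,0,0): the formula yields 1, h is 0.
(d) fails at (1,0,0,0): the formula yields 1, h is 0.
That leaves (a). Evaluating it on every row reproduces the table of h exactly.

a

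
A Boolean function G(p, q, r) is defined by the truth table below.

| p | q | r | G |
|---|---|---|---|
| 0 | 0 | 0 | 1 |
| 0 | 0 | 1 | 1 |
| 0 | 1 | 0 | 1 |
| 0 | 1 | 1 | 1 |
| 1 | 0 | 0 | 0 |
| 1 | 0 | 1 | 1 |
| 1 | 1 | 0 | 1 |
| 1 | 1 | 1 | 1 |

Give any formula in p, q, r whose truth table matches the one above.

Only row (1,0,0) gives 0. So G is 1 everywhere except there — the complement of the minterm p·¬q·¬r.

G(p, q, r) = ((p · q') · r')'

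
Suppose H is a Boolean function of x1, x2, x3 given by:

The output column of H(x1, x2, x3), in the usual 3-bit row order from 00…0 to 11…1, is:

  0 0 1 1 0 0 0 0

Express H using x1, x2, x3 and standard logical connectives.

Collect the rows where H=1 — (0,1,0), (0,1,1) — and write one minterm per row: ¬x1·x2·¬x3, ¬x1·x2·x3. Their union (logical OR) reproduces the table exactly.

H(x1, x2, x3) = ((¬x1 ∧ x2) ∧ ¬x3) ∨ ((¬x1 ∧ x2) ∧ x3)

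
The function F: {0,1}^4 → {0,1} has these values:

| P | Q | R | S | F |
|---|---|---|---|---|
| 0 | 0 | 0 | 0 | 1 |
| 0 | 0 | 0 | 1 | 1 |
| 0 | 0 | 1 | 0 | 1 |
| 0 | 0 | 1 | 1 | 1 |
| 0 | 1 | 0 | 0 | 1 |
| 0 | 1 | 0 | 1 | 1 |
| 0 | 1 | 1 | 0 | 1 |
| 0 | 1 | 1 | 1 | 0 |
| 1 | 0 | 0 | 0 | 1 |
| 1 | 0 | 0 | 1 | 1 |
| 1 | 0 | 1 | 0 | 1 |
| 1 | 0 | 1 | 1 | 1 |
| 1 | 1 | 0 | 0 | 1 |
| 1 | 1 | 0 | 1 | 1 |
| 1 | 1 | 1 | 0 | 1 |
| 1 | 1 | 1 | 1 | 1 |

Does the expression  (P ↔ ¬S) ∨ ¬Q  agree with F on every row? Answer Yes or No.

Check the formula against F row by row:
  P=0, Q=0, R=0, S=0: formula gives 1, F = 1 ✓
  P=0, Q=0, R=0, S=1: formula gives 1, F = 1 ✓
  P=0, Q=0, R=1, S=0: formula gives 1, F = 1 ✓
  P=0, Q=0, R=1, S=1: formula gives 1, F = 1 ✓
  P=0, Q=1, R=0, S=0: formula gives 0, but F = 1 ✗
Since they disagree at (0,1,0,0), the expression is not a correct formula for F.

No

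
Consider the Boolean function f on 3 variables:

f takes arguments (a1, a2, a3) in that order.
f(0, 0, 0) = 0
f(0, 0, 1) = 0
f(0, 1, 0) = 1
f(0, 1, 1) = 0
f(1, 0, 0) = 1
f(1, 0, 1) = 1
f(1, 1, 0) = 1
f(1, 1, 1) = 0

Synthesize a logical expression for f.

f(a1, a2, a3) = ((((¬a1 ∧ a2) ∧ ¬a3) ∨ ((a1 ∧ ¬a2) ∧ ¬a3)) ∨ ((a1 ∧ ¬a2) ∧ a3)) ∨ ((a1 ∧ a2) ∧ ¬a3)

The 1-rows are (0,1,0), (1,0,0), (1,0,1), (1,1,0). Each contributes one minterm — ¬a1·a2·¬a3; a1·¬a2·¬a3; a1·¬a2·a3; a1·a2·¬a3 — and their disjunction is a sum-of-products form of f.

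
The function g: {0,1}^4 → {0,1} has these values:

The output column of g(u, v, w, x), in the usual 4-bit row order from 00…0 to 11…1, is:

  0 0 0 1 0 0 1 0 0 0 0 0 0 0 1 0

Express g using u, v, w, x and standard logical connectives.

g(u, v, w, x) = ((((¬u ∧ ¬v) ∧ w) ∧ x) ∨ (((¬u ∧ v) ∧ w) ∧ ¬x)) ∨ (((u ∧ v) ∧ w) ∧ ¬x)

Collect the rows where g=1 — (0,0,1,1), (0,1,1,0), (1,1,1,0) — and write one minterm per row: ¬u·¬v·w·x, ¬u·v·w·¬x, u·v·w·¬x. Their union (logical OR) reproduces the table exactly.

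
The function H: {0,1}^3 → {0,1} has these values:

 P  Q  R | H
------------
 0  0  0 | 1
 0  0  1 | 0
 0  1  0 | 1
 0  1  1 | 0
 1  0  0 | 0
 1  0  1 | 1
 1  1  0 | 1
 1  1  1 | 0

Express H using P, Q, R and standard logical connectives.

The 1-rows are (0,0,0), (0,1,0), (1,0,1), (1,1,0). Each contributes one minterm — ¬P·¬Q·¬R; ¬P·Q·¬R; P·¬Q·R; P·Q·¬R — and their disjunction is a sum-of-products form of H.

H(P, Q, R) = ((((¬P ∧ ¬Q) ∧ ¬R) ∨ ((¬P ∧ Q) ∧ ¬R)) ∨ ((P ∧ ¬Q) ∧ R)) ∨ ((P ∧ Q) ∧ ¬R)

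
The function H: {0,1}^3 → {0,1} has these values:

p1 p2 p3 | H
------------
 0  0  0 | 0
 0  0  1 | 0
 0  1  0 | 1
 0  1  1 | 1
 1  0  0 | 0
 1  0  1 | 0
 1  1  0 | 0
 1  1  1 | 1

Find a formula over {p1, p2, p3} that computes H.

The 1-rows are (0,1,0), (0,1,1), (1,1,1). Each contributes one minterm — ¬p1·p2·¬p3; ¬p1·p2·p3; p1·p2·p3 — and their disjunction is a sum-of-products form of H.

H(p1, p2, p3) = (((¬p1 ∧ p2) ∧ ¬p3) ∨ ((¬p1 ∧ p2) ∧ p3)) ∨ ((p1 ∧ p2) ∧ p3)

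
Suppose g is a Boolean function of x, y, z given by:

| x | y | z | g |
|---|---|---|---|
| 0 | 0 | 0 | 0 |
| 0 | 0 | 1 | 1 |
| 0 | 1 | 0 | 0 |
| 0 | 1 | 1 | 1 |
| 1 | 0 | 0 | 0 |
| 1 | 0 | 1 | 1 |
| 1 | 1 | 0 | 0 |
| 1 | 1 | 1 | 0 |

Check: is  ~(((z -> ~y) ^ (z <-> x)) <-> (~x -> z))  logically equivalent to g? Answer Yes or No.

Evaluate ~(((z -> ~y) ^ (z <-> x)) <-> (~x -> z)) on each row and compare to g:
  x=0, y=0, z=0: formula gives 0, g = 0 ✓
  x=0, y=0, z=1: formula gives 0, but g = 1 ✗
Since they disagree at (0,0,1), the expression is not a correct formula for g.

No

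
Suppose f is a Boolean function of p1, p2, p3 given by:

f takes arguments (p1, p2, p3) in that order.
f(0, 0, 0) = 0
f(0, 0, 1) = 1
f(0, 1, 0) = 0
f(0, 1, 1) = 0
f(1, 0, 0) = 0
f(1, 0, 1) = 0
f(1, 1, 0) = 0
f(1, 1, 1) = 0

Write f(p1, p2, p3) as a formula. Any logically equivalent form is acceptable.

f(p1, p2, p3) = (p1' · p2') · p3

Only row (0,0,1) gives 1. That row's minterm ¬p1·¬p2·p3 is f directly.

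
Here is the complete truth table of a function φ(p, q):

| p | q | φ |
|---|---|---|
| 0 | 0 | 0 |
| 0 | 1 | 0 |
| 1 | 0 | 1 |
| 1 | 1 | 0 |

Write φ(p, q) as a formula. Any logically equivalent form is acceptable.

φ(p, q) = p AND NOT q

1 only at (1,0): p AND NOT q.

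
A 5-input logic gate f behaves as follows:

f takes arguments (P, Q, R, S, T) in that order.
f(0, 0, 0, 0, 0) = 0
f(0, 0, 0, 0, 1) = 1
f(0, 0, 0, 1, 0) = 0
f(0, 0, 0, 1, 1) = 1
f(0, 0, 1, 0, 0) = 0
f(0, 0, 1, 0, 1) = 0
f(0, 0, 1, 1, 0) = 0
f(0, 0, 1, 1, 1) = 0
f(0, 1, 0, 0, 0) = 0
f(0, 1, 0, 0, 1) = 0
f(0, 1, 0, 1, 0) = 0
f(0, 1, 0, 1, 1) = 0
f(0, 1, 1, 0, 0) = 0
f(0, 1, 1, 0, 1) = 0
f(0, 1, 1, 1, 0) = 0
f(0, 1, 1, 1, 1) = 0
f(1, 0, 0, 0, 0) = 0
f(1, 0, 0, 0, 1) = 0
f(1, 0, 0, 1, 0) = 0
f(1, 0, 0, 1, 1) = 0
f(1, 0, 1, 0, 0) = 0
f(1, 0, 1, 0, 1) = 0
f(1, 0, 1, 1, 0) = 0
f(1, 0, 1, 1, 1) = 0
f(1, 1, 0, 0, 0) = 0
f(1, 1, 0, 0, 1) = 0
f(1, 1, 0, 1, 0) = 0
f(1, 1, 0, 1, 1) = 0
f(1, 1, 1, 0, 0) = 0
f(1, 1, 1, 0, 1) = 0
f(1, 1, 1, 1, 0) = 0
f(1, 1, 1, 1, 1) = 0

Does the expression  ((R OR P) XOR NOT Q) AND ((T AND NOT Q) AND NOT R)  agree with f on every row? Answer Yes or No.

Evaluate ((R OR P) XOR NOT Q) AND ((T AND NOT Q) AND NOT R) on each row and compare to f:
  P=0, Q=0, R=0, S=0, T=0: formula gives 0, f = 0 ✓
  P=0, Q=0, R=0, S=0, T=1: formula gives 1, f = 1 ✓
  P=0, Q=0, R=0, S=1, T=0: formula gives 0, f = 0 ✓
  P=0, Q=0, R=0, S=1, T=1: formula gives 1, f = 1 ✓
  … (the remaining 28 rows also agree.)
Every row agrees, so the formula is equivalent.

Yes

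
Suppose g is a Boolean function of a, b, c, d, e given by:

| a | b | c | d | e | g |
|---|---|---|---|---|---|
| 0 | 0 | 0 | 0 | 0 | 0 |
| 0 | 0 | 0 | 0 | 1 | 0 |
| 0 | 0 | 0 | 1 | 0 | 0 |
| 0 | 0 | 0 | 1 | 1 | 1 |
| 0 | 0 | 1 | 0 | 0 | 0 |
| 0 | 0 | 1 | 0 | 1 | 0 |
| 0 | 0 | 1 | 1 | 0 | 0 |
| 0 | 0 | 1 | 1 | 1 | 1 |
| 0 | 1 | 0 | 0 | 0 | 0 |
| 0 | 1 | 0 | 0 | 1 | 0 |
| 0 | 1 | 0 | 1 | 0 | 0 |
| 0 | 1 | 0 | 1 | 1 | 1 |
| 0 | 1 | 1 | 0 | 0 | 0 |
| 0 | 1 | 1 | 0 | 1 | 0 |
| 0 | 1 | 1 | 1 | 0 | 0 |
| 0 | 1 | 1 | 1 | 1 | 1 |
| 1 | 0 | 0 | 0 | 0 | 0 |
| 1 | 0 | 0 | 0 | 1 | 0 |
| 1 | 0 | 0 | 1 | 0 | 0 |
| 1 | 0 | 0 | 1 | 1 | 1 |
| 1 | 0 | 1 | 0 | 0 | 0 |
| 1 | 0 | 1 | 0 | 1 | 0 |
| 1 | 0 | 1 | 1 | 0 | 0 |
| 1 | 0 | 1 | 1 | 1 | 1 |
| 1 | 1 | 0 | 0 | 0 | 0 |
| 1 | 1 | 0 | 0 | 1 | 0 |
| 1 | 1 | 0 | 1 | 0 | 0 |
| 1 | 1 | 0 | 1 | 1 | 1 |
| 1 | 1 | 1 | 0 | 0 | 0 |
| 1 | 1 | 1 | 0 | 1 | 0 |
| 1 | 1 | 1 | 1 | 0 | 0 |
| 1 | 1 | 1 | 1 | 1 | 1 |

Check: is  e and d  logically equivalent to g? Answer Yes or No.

Yes

Evaluate e and d on each row and compare to g:
  a=0, b=0, c=0, d=0, e=0: formula gives 0, g = 0 ✓
  a=0, b=0, c=0, d=0, e=1: formula gives 0, g = 0 ✓
  a=0, b=0, c=0, d=1, e=0: formula gives 0, g = 0 ✓
  a=0, b=0, c=0, d=1, e=1: formula gives 1, g = 1 ✓
  …and likewise for the remaining 28 rows.
No disagreement on any input; they are logically equivalent.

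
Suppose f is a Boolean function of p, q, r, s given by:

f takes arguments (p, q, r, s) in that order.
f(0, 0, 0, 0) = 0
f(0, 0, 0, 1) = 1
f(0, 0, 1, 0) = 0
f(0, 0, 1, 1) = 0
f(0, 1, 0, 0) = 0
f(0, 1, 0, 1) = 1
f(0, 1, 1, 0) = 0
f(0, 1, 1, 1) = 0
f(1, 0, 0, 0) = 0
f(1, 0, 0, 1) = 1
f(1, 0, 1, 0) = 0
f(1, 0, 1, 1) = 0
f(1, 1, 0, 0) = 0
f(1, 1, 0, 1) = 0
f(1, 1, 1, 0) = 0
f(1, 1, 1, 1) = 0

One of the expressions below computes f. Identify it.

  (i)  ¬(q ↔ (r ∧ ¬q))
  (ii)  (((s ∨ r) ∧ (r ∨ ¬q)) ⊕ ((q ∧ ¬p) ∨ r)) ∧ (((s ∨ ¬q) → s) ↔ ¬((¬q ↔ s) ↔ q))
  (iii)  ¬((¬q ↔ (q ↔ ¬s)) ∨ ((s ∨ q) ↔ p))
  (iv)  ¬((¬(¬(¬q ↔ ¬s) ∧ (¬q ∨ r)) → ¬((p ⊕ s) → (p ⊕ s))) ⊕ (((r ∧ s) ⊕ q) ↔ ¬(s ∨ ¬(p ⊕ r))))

(i) disagrees with f on (0,0,0,1) (formula → 0, table → 1); rule it out.
(iii) disagrees with f on (0,0,0,1) (formula → 0, table → 1); rule it out.
(iv) disagrees with f on (0,0,1,0) (formula → 1, table → 0); rule it out.
Only (ii) survives; checking it on all 16 rows confirms it matches f.

ii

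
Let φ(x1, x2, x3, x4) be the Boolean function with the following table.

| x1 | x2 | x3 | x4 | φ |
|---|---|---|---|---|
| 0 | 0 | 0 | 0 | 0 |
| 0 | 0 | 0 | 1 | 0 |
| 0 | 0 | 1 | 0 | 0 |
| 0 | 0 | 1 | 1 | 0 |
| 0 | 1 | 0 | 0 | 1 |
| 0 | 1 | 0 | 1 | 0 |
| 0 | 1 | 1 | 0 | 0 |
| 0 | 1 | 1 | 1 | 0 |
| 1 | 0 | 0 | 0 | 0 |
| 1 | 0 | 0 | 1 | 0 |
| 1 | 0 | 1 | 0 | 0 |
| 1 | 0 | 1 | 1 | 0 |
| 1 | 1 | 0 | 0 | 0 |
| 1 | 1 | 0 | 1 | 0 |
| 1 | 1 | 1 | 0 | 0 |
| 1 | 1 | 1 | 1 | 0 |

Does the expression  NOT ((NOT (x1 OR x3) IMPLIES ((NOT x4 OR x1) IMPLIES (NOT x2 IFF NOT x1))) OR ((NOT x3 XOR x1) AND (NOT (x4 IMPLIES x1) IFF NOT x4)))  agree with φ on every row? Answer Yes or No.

Yes

Evaluate NOT ((NOT (x1 OR x3) IMPLIES ((NOT x4 OR x1) IMPLIES (NOT x2 IFF NOT x1))) OR ((NOT x3 XOR x1) AND (NOT (x4 IMPLIES x1) IFF NOT x4))) on each row and compare to φ:
  x1=0, x2=0, x3=0, x4=0: formula gives 0, φ = 0 ✓
  x1=0, x2=0, x3=0, x4=1: formula gives 0, φ = 0 ✓
  x1=0, x2=0, x3=1, x4=0: formula gives 0, φ = 0 ✓
  x1=0, x2=0, x3=1, x4=1: formula gives 0, φ = 0 ✓
  … (the remaining 12 rows also agree.)
All 16 rows match — the expression computes φ exactly.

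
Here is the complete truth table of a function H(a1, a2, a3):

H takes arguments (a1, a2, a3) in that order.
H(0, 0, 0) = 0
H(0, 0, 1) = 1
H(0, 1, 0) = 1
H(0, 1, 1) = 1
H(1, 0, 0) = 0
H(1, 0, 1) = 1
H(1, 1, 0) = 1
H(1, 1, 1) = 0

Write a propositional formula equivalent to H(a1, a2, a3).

The 0-rows are (0,0,0), (1,0,0), (1,1,1). Take each as a conjunction (¬a1·¬a2·¬a3, a1·¬a2·¬a3, a1·a2·a3), form their disjunction, and complement — that gives a formula that is 1 everywhere H is.

H(a1, a2, a3) = not ((((not a1 and not a2) and not a3) or ((a1 and not a2) and not a3)) or ((a1 and a2) and a3))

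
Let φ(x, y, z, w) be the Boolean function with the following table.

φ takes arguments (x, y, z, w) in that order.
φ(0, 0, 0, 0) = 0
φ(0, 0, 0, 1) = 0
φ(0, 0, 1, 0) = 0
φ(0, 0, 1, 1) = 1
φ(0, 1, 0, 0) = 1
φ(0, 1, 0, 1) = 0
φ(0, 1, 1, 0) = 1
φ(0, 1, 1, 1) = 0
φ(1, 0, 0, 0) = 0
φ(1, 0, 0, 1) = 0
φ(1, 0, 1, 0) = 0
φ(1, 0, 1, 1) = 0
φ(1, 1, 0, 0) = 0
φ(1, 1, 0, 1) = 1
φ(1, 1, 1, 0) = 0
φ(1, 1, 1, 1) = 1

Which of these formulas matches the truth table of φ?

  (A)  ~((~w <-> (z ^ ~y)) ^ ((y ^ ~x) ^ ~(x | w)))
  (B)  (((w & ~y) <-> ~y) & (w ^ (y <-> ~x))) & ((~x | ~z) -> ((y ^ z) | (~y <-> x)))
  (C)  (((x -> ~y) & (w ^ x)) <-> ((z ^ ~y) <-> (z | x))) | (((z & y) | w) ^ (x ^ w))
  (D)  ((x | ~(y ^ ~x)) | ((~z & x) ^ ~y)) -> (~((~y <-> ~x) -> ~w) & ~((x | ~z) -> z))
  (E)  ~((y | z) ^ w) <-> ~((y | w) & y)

B

(A) disagrees with φ on (0,0,1,0) (formula → 1, table → 0); rule it out.
(C) disagrees with φ on (0,0,0,0) (formula → 1, table → 0); rule it out.
(D) disagrees with φ on (0,0,0,1) (formula → 1, table → 0); rule it out.
(E) disagrees with φ on (0,0,0,0) (formula → 1, table → 0); rule it out.
Only (B) survives; checking it on all 16 rows confirms it matches φ.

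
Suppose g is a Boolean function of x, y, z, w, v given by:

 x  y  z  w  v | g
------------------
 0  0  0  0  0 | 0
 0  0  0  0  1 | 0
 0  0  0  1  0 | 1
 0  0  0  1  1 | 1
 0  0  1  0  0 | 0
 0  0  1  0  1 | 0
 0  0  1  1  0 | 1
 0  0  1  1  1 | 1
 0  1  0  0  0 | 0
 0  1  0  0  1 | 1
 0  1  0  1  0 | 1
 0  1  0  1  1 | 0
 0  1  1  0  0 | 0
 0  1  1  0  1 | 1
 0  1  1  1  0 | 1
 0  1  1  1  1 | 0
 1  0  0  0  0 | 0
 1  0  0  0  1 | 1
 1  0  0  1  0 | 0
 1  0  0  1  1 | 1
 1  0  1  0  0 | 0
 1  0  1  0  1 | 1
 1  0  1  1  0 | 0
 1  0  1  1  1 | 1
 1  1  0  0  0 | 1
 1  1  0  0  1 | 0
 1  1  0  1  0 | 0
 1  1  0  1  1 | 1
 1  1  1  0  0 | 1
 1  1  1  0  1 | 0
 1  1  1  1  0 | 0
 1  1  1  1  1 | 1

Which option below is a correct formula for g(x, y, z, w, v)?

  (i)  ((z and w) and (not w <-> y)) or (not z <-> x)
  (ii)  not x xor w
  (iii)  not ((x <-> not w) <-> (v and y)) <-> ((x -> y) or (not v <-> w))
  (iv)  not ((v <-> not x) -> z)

(i): at (0,0,0,1,0) it gives 0, but g = 1 — eliminated.
(ii): at (0,0,0,0,0) it gives 1, but g = 0 — eliminated.
(iv): at (0,0,0,0,1) it gives 1, but g = 0 — eliminated.
Only (iii) survives; checking it on all 32 rows confirms it matches g.

iii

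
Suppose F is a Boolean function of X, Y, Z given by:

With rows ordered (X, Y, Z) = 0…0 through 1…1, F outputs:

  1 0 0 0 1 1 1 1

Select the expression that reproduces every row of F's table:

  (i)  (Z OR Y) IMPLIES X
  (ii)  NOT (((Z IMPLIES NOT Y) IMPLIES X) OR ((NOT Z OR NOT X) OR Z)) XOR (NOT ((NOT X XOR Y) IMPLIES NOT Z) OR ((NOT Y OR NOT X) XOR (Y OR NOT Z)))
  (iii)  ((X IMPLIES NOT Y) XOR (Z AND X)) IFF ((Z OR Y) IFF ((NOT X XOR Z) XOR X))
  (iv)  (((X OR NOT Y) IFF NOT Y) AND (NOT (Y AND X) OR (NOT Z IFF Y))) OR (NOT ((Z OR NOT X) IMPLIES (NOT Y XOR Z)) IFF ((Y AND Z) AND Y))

(ii) disagrees with F on (0,0,0) (formula → 0, table → 1); rule it out.
(iii) disagrees with F on (0,0,0) (formula → 0, table → 1); rule it out.
(iv) disagrees with F on (0,0,1) (formula → 1, table → 0); rule it out.
(i) is the remaining candidate, and it agrees with F on all 8 inputs.

i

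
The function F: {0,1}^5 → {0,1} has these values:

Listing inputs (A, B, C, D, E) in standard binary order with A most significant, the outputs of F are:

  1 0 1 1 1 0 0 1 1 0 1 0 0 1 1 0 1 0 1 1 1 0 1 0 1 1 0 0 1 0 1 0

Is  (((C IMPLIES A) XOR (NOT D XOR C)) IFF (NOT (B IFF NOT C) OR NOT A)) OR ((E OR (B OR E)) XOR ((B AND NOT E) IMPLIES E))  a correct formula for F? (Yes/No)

Evaluate (((C IMPLIES A) XOR (NOT D XOR C)) IFF (NOT (B IFF NOT C) OR NOT A)) OR ((E OR (B OR E)) XOR ((B AND NOT E) IMPLIES E)) on each row and compare to F:
  A=0, B=0, C=0, D=0, E=0: formula gives 1, F = 1 ✓
  A=0, B=0, C=0, D=0, E=1: formula gives 0, F = 0 ✓
  A=0, B=0, C=0, D=1, E=0: formula gives 1, F = 1 ✓
  A=0, B=0, C=0, D=1, E=1: formula gives 1, F = 1 ✓
  …
  A=0, B=0, C=1, D=1, E=0: formula gives 1, but F = 0 ✗
A single disagreement suffices: at (0,0,1,1,0) they differ, so the formula does not compute F.

No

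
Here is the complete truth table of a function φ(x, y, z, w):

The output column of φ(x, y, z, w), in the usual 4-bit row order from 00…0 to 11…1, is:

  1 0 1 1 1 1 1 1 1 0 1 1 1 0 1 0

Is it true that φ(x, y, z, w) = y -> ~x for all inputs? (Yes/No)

No

Test each input against both φ and the formula:
  x=0, y=0, z=0, w=0: formula gives 1, φ = 1 ✓
  x=0, y=0, z=0, w=1: formula gives 1, but φ = 0 ✗
Since they disagree at (0,0,0,1), the expression is not a correct formula for φ.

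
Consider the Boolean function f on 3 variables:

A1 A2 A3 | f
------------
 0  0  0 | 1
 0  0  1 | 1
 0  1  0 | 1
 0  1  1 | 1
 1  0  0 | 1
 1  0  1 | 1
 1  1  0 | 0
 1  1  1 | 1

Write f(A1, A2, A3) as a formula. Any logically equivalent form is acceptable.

f(A1, A2, A3) = not ((A1 and A2) and not A3)

f is 0 on exactly one input, (1,1,0), whose minterm is A1·A2·¬A3. So f is the negation of that single conjunction.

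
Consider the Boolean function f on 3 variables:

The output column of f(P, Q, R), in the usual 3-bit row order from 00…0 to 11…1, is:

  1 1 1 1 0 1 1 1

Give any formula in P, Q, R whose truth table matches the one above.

f is 0 on exactly one input, (1,0,0), whose minterm is P·¬Q·¬R. So f is the negation of that single conjunction.

f(P, Q, R) = ¬((P ∧ ¬Q) ∧ ¬R)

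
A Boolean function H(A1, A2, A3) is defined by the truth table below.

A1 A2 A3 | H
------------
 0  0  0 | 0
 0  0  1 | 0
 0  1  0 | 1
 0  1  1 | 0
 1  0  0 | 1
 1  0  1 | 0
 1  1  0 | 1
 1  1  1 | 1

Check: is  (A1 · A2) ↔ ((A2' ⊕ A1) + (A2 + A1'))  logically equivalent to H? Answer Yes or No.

Test each input against both H and the formula:
  A1=0, A2=0, A3=0: formula gives 0, H = 0 ✓
  A1=0, A2=0, A3=1: formula gives 0, H = 0 ✓
  A1=0, A2=1, A3=0: formula gives 0, but H = 1 ✗
Since they disagree at (0,1,0), the expression is not a correct formula for H.

No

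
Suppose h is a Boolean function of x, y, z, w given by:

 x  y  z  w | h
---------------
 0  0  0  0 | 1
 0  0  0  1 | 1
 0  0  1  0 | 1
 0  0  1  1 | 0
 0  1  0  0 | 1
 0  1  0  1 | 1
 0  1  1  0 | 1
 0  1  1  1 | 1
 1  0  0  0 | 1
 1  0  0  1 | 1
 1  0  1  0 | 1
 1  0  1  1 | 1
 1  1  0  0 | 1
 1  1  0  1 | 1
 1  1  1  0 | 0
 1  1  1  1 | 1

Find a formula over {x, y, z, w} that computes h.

The 0-rows are (0,0,1,1), (1,1,1,0). Take each as a conjunction (¬x·¬y·z·w, x·y·z·¬w), form their disjunction, and complement — that gives a formula that is 1 everywhere h is.

h(x, y, z, w) = NOT ((((NOT x AND NOT y) AND z) AND w) OR (((x AND y) AND z) AND NOT w))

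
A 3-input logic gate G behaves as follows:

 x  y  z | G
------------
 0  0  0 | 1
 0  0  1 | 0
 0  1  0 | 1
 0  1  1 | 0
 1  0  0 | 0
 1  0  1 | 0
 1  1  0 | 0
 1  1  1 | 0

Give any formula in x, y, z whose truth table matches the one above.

G(x, y, z) = ((not x and not y) and not z) or ((not x and y) and not z)

The 1-rows are (0,0,0), (0,1,0). Each contributes one minterm — ¬x·¬y·¬z; ¬x·y·¬z — and their disjunction is a sum-of-products form of G.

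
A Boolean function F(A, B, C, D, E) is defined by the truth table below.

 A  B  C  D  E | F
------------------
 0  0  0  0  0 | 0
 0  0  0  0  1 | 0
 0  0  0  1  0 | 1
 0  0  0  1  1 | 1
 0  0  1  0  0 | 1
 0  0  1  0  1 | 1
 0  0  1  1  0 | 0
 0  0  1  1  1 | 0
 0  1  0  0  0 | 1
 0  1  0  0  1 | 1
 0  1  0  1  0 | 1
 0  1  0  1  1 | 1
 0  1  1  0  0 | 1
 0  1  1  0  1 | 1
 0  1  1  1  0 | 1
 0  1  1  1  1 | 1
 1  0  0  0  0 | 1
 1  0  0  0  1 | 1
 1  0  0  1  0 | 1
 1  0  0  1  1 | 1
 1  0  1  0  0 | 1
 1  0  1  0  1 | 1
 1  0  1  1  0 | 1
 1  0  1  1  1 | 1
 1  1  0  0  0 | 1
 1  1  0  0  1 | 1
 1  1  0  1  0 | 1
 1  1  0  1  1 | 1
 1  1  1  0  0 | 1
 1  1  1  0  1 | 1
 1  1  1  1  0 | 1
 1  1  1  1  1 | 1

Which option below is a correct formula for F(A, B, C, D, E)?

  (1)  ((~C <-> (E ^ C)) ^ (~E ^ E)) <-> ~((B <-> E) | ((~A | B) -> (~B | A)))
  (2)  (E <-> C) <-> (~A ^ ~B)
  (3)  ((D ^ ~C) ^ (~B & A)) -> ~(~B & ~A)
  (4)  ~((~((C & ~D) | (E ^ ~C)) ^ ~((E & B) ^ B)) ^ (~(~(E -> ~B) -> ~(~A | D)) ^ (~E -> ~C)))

3

(1) fails at (0,0,0,0,1): the formula yields 1, F is 0.
(2) fails at (0,0,0,0,1): the formula yields 1, F is 0.
(4) fails at (0,0,0,0,0): the formula yields 1, F is 0.
That leaves (3). Evaluating it on every row reproduces the table of F exactly.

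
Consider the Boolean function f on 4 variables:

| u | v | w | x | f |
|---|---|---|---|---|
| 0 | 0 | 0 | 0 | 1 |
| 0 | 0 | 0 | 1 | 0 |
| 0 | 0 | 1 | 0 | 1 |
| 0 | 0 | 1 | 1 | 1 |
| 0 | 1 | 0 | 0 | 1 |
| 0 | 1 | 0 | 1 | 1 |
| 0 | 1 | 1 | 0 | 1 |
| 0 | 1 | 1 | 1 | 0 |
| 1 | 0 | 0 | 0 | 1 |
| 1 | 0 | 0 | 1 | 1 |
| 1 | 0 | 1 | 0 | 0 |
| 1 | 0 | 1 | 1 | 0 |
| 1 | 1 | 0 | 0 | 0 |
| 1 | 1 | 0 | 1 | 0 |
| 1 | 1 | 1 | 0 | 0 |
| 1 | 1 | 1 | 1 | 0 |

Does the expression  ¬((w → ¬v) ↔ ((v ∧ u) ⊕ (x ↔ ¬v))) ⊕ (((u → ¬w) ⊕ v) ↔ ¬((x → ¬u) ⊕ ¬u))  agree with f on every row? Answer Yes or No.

Check the formula against f row by row:
  u=0, v=0, w=0, x=0: formula gives 0, but f = 1 ✗
Since they disagree at (0,0,0,0), the expression is not a correct formula for f.

No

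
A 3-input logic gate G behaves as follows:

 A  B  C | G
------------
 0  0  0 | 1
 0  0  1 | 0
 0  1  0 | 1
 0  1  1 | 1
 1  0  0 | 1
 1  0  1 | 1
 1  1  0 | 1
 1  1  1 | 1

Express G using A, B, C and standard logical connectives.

G(A, B, C) = ((A' · B') · C)'

G is 0 on exactly one input, (0,0,1), whose minterm is ¬A·¬B·C. So G is the negation of that single conjunction.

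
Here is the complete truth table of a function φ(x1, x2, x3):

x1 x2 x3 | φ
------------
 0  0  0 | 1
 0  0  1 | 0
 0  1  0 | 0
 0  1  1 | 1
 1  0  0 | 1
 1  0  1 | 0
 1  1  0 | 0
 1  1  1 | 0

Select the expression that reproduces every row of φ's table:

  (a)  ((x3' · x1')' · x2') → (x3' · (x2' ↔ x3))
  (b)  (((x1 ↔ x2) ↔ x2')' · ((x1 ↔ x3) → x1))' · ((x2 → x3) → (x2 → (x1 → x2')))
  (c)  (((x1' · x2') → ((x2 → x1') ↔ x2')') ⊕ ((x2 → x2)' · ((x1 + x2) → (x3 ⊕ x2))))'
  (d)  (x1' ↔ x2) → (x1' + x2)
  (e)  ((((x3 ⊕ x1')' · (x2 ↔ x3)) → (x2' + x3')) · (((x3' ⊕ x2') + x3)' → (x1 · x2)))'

e

(a): at (0,1,0) it gives 1, but φ = 0 — eliminated.
(b): at (0,0,1) it gives 1, but φ = 0 — eliminated.
(c): at (0,0,1) it gives 1, but φ = 0 — eliminated.
(d): at (0,0,1) it gives 1, but φ = 0 — eliminated.
(e) is the remaining candidate, and it agrees with φ on all 8 inputs.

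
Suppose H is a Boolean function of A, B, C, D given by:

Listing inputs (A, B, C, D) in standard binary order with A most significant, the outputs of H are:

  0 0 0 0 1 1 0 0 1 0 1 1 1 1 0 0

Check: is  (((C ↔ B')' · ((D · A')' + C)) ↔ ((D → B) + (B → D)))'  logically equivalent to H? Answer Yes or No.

No

Test each input against both H and the formula:
  A=0, B=0, C=0, D=0: formula gives 0, H = 0 ✓
  A=0, B=0, C=0, D=1: formula gives 1, but H = 0 ✗
A single disagreement suffices: at (0,0,0,1) they differ, so the formula does not compute H.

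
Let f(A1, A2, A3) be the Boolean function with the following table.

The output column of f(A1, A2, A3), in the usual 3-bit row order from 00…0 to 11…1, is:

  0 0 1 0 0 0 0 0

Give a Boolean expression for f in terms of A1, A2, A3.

Only row (0,1,0) gives 1. That row's minterm ¬A1·A2·¬A3 is f directly.

f(A1, A2, A3) = (NOT A1 AND A2) AND NOT A3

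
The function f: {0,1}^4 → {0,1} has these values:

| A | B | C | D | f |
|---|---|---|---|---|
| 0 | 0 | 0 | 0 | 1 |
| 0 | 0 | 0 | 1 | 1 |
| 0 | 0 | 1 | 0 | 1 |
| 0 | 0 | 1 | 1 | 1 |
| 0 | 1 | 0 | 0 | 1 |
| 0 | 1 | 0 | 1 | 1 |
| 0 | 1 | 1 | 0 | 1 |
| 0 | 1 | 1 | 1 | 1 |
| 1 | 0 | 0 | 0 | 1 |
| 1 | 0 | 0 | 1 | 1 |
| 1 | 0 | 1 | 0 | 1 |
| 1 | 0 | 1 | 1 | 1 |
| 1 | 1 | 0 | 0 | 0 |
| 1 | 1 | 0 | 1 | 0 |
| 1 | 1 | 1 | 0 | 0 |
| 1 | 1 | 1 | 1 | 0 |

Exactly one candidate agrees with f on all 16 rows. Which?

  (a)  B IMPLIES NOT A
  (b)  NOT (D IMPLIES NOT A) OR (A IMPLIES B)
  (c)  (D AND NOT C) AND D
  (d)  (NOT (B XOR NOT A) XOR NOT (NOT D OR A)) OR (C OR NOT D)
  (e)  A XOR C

a

(b): at (1,0,0,0) it gives 0, but f = 1 — eliminated.
(c): at (0,0,0,0) it gives 0, but f = 1 — eliminated.
(d): at (0,1,0,1) it gives 0, but f = 1 — eliminated.
(e): at (0,0,0,0) it gives 0, but f = 1 — eliminated.
That leaves (a). Evaluating it on every row reproduces the table of f exactly.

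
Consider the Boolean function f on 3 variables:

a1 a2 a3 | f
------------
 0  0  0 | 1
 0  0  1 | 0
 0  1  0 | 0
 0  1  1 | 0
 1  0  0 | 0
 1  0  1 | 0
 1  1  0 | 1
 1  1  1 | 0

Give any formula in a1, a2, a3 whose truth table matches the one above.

f=1 on 2 inputs: (0,0,0), (1,1,0). Reading each as a conjunction of literals (¬a1·¬a2·¬a3, a1·a2·¬a3) and taking the OR gives the canonical DNF.

f(a1, a2, a3) = ((~a1 & ~a2) & ~a3) | ((a1 & a2) & ~a3)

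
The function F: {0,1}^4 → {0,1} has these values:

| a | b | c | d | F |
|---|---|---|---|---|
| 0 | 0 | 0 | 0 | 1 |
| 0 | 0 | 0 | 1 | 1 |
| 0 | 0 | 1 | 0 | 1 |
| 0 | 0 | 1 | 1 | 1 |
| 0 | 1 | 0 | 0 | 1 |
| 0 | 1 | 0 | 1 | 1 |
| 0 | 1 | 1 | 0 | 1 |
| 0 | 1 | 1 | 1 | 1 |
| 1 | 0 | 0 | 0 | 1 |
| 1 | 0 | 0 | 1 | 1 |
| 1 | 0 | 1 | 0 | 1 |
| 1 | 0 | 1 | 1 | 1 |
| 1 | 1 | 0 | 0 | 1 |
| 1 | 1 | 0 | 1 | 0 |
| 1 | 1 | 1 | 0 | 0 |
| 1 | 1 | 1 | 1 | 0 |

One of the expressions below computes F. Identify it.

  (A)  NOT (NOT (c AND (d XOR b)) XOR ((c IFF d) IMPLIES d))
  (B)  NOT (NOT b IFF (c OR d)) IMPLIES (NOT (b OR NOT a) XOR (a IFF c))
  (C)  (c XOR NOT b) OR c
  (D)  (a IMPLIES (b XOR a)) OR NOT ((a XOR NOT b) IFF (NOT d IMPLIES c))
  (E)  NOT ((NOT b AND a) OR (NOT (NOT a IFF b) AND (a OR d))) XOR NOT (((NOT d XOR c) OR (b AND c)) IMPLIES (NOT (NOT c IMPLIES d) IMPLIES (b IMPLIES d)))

(A) fails at (0,0,0,0): the formula yields 0, F is 1.
(B) fails at (0,1,1,0): the formula yields 0, F is 1.
(C) fails at (0,1,0,0): the formula yields 0, F is 1.
(E) fails at (0,0,0,1): the formula yields 0, F is 1.
That leaves (D). Evaluating it on every row reproduces the table of F exactly.

D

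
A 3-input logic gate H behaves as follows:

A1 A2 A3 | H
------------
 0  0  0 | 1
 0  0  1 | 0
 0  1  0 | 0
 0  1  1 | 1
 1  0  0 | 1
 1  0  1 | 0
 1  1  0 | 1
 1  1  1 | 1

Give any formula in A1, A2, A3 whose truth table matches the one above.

H is 0 on only 3 rows — (0,0,1), (0,1,0), (1,0,1). Writing each as a minterm (¬A1·¬A2·A3, ¬A1·A2·¬A3, A1·¬A2·A3) and OR-ing them characterizes exactly where H=0, so H is the negation of that disjunction.

H(A1, A2, A3) = ((((A1' · A2') · A3) + ((A1' · A2) · A3')) + ((A1 · A2') · A3))'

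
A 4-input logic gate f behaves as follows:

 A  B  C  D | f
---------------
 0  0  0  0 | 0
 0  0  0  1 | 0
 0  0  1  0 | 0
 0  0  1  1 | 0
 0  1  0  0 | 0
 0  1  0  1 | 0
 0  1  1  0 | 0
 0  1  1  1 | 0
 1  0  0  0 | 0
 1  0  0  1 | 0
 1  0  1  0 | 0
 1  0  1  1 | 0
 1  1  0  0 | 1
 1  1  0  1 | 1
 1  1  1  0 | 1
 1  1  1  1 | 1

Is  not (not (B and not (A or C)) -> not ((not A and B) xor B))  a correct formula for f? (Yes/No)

Test each input against both f and the formula:
  A=0, B=0, C=0, D=0: formula gives 0, f = 0 ✓
  A=0, B=0, C=0, D=1: formula gives 0, f = 0 ✓
  A=0, B=0, C=1, D=0: formula gives 0, f = 0 ✓
  A=0, B=0, C=1, D=1: formula gives 0, f = 0 ✓
  …and likewise for the remaining 12 rows.
All 16 rows match — the expression computes f exactly.

Yes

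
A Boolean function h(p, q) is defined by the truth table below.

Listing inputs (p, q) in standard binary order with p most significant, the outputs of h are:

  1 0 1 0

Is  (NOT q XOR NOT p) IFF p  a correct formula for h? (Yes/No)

Check the formula against h row by row:
  p=0, q=0: formula gives 1, h = 1 ✓
  p=0, q=1: formula gives 0, h = 0 ✓
  p=1, q=0: formula gives 1, h = 1 ✓
  p=1, q=1: formula gives 0, h = 0 ✓
No disagreement on any input; they are logically equivalent.

Yes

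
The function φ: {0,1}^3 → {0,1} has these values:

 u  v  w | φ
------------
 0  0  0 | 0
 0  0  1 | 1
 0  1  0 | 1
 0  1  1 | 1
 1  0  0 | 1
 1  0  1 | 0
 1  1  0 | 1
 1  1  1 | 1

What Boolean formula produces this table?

φ(u, v, w) = ~(((~u & ~v) & ~w) | ((u & ~v) & w))

There are just 2 zero rows: (0,0,0), (1,0,1). Their minterms are ¬u·¬v·¬w, u·¬v·w; the OR of those covers precisely the 0-outputs, and negating it yields φ.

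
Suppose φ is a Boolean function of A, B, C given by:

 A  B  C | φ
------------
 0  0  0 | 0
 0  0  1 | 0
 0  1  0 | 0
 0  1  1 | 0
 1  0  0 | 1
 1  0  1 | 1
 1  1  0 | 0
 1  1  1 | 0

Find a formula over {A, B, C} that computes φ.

φ(A, B, C) = ((A ∧ ¬B) ∧ ¬C) ∨ ((A ∧ ¬B) ∧ C)

The 1-rows are (1,0,0), (1,0,1). Each contributes one minterm — A·¬B·¬C; A·¬B·C — and their disjunction is a sum-of-products form of φ.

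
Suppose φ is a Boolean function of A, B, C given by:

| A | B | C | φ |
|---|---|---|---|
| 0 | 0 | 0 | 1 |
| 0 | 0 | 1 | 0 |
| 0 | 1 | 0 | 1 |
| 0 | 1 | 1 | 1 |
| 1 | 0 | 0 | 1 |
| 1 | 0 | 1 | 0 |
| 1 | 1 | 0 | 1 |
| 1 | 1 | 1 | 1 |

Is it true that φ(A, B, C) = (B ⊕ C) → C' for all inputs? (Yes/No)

Yes

Evaluate (B ⊕ C) → C' on each row and compare to φ:
  A=0, B=0, C=0: formula gives 1, φ = 1 ✓
  A=0, B=0, C=1: formula gives 0, φ = 0 ✓
  A=0, B=1, C=0: formula gives 1, φ = 1 ✓
  A=0, B=1, C=1: formula gives 1, φ = 1 ✓
  A=1, B=0, C=0: formula gives 1, φ = 1 ✓
  … (the remaining 3 rows also agree.)
All 8 rows match — the expression computes φ exactly.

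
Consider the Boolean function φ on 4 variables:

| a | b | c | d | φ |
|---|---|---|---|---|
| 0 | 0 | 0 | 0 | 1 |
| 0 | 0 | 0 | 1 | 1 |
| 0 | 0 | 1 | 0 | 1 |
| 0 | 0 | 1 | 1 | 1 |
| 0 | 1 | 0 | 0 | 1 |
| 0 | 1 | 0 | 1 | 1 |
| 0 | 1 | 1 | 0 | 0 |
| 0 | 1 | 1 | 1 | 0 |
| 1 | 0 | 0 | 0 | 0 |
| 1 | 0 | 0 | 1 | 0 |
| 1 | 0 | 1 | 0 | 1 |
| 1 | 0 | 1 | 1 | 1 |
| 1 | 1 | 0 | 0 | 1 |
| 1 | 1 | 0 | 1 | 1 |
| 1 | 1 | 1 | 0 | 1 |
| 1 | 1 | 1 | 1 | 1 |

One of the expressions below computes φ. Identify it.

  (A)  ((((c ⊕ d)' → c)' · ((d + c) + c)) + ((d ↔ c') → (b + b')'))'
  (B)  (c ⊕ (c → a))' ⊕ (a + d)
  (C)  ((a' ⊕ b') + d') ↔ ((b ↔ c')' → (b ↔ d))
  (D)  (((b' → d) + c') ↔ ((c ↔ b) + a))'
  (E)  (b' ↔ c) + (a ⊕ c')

E

(A): at (0,0,0,0) it gives 0, but φ = 1 — eliminated.
(B): at (0,0,0,0) it gives 0, but φ = 1 — eliminated.
(C): at (0,0,1,1) it gives 0, but φ = 1 — eliminated.
(D): at (0,0,0,0) it gives 0, but φ = 1 — eliminated.
(E) is the remaining candidate, and it agrees with φ on all 16 inputs.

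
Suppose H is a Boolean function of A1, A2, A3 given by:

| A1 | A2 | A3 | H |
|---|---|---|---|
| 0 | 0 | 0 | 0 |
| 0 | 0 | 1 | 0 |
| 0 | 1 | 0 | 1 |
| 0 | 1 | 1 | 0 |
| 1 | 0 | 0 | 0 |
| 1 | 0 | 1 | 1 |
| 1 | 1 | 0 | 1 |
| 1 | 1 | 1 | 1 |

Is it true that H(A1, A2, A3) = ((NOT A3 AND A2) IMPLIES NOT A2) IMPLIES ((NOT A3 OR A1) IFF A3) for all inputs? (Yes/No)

Check the formula against H row by row:
  A1=0, A2=0, A3=0: formula gives 0, H = 0 ✓
  A1=0, A2=0, A3=1: formula gives 0, H = 0 ✓
  A1=0, A2=1, A3=0: formula gives 1, H = 1 ✓
  A1=0, A2=1, A3=1: formula gives 0, H = 0 ✓
  A1=1, A2=0, A3=0: formula gives 0, H = 0 ✓
  …and likewise for the remaining 3 rows.
No disagreement on any input; they are logically equivalent.

Yes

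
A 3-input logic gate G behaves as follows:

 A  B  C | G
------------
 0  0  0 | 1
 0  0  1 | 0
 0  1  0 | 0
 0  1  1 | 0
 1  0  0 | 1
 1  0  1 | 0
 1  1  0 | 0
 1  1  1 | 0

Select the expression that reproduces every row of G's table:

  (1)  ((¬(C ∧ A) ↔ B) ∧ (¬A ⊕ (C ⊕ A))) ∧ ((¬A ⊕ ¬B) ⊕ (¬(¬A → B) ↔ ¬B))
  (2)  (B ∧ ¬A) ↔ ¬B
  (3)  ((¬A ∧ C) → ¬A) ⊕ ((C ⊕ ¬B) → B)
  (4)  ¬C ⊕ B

3

(1) fails at (0,0,0): the formula yields 0, G is 1.
(2) fails at (0,0,0): the formula yields 0, G is 1.
(4) fails at (0,1,1): the formula yields 1, G is 0.
(3) is the remaining candidate, and it agrees with G on all 8 inputs.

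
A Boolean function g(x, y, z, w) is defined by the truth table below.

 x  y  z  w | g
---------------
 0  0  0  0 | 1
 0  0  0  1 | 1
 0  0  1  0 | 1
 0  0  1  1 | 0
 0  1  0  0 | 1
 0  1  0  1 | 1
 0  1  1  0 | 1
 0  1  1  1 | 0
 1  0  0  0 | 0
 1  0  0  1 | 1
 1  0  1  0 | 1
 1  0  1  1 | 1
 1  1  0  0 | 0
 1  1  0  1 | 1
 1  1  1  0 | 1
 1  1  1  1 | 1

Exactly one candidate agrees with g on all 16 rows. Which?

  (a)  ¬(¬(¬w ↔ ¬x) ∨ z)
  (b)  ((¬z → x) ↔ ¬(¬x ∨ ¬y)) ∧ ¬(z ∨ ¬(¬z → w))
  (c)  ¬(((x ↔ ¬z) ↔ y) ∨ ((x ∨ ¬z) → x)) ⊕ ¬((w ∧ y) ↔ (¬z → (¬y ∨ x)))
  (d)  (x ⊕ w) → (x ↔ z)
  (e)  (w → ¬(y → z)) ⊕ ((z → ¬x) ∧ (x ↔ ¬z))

(a): at (0,0,0,1) it gives 0, but g = 1 — eliminated.
(b): at (0,0,0,0) it gives 0, but g = 1 — eliminated.
(c): at (0,0,1,1) it gives 1, but g = 0 — eliminated.
(e): at (0,0,0,1) it gives 0, but g = 1 — eliminated.
Only (d) survives; checking it on all 16 rows confirms it matches g.

d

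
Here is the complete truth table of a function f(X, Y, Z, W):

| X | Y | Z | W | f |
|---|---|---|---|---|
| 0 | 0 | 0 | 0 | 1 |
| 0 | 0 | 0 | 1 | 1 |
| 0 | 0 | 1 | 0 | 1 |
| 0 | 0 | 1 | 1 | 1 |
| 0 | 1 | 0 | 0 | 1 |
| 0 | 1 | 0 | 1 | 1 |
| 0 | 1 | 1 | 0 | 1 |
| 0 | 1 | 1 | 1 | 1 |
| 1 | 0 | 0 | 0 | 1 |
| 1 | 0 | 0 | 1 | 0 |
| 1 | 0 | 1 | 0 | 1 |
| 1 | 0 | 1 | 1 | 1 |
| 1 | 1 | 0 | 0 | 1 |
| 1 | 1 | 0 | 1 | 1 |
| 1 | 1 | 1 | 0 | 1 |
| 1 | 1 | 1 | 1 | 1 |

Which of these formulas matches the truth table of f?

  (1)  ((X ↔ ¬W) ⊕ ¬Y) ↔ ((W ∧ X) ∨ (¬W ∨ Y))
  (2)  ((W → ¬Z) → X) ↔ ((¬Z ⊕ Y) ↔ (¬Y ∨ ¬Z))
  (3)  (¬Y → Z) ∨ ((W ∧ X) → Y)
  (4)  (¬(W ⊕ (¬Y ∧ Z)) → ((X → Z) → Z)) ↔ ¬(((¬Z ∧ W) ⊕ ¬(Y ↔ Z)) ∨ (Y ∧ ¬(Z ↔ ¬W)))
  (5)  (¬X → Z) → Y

(1) disagrees with f on (0,1,0,0) (formula → 0, table → 1); rule it out.
(2) disagrees with f on (0,0,0,0) (formula → 0, table → 1); rule it out.
(4) disagrees with f on (0,0,0,0) (formula → 0, table → 1); rule it out.
(5) disagrees with f on (0,0,1,0) (formula → 0, table → 1); rule it out.
(3) is the remaining candidate, and it agrees with f on all 16 inputs.

3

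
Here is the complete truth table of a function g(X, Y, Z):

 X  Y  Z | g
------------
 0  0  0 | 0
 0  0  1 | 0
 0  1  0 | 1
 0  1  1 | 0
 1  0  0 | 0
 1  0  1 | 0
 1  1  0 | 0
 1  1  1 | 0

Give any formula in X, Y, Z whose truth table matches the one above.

g(X, Y, Z) = (¬X ∧ Y) ∧ ¬Z

Only row (0,1,0) gives 1. That row's minterm ¬X·Y·¬Z is g directly.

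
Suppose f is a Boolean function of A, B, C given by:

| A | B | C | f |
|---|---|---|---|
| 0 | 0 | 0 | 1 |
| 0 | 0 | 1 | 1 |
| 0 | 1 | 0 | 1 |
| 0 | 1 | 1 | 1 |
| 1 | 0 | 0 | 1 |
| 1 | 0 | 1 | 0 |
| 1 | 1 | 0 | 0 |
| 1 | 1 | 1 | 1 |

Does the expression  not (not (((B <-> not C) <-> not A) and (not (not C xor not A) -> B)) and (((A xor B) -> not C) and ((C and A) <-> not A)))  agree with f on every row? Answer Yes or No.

Check the formula against f row by row:
  A=0, B=0, C=0: formula gives 1, f = 1 ✓
  A=0, B=0, C=1: formula gives 1, f = 1 ✓
  A=0, B=1, C=0: formula gives 1, f = 1 ✓
  A=0, B=1, C=1: formula gives 1, f = 1 ✓
  A=1, B=0, C=0: formula gives 1, f = 1 ✓
  A=1, B=0, C=1: formula gives 1, but f = 0 ✗
Since they disagree at (1,0,1), the expression is not a correct formula for f.

No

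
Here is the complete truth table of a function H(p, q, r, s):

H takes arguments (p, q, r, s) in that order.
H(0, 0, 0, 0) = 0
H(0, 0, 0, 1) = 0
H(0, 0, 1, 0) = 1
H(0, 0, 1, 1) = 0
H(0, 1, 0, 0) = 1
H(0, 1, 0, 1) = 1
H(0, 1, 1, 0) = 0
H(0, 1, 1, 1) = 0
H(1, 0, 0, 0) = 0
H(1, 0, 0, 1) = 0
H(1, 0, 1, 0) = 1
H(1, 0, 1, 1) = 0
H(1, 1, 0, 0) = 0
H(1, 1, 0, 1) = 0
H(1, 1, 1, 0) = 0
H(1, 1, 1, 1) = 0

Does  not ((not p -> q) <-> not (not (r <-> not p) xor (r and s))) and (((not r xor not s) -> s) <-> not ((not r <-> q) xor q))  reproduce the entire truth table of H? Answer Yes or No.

No

Test each input against both H and the formula:
  p=0, q=0, r=0, s=0: formula gives 0, H = 0 ✓
  p=0, q=0, r=0, s=1: formula gives 0, H = 0 ✓
  p=0, q=0, r=1, s=0: formula gives 1, H = 1 ✓
  p=0, q=0, r=1, s=1: formula gives 0, H = 0 ✓
  …
  p=1, q=1, r=1, s=0: formula gives 1, but H = 0 ✗
Row (1,1,1,0) is a counterexample, so the formula is not equivalent to H.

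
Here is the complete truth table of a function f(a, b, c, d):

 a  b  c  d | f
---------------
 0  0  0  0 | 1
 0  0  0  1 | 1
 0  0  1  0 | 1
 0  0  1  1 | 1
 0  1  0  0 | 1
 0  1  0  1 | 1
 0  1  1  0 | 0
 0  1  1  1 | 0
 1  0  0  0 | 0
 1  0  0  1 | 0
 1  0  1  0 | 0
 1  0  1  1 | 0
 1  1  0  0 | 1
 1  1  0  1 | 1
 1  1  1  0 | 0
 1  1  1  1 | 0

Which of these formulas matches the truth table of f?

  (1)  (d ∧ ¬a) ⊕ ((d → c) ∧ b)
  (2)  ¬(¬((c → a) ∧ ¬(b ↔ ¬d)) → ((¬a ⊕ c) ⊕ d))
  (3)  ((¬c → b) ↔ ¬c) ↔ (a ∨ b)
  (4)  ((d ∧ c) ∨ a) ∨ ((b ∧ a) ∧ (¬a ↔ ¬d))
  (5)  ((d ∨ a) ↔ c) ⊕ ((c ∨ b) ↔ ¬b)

(1) fails at (0,0,0,0): the formula yields 0, f is 1.
(2) fails at (0,0,0,0): the formula yields 0, f is 1.
(4) fails at (0,0,0,0): the formula yields 0, f is 1.
(5) fails at (0,0,0,1): the formula yields 0, f is 1.
(3) is the remaining candidate, and it agrees with f on all 16 inputs.

3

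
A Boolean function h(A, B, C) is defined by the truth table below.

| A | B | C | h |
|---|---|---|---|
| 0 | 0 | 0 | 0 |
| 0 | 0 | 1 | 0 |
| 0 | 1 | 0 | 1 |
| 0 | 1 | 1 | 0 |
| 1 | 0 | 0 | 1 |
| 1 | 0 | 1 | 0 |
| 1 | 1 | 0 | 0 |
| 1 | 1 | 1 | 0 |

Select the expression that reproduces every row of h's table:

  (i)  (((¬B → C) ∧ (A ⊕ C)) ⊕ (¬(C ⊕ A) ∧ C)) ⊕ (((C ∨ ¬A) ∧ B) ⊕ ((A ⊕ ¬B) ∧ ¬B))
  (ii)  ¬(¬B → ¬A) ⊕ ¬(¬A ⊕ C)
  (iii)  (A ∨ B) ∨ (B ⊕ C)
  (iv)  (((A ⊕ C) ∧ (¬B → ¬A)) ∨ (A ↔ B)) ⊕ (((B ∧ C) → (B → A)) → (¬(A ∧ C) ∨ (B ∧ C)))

iv

(i) fails at (0,0,0): the formula yields 1, h is 0.
(ii) fails at (0,0,1): the formula yields 1, h is 0.
(iii) fails at (0,0,1): the formula yields 1, h is 0.
Only (iv) survives; checking it on all 8 rows confirms it matches h.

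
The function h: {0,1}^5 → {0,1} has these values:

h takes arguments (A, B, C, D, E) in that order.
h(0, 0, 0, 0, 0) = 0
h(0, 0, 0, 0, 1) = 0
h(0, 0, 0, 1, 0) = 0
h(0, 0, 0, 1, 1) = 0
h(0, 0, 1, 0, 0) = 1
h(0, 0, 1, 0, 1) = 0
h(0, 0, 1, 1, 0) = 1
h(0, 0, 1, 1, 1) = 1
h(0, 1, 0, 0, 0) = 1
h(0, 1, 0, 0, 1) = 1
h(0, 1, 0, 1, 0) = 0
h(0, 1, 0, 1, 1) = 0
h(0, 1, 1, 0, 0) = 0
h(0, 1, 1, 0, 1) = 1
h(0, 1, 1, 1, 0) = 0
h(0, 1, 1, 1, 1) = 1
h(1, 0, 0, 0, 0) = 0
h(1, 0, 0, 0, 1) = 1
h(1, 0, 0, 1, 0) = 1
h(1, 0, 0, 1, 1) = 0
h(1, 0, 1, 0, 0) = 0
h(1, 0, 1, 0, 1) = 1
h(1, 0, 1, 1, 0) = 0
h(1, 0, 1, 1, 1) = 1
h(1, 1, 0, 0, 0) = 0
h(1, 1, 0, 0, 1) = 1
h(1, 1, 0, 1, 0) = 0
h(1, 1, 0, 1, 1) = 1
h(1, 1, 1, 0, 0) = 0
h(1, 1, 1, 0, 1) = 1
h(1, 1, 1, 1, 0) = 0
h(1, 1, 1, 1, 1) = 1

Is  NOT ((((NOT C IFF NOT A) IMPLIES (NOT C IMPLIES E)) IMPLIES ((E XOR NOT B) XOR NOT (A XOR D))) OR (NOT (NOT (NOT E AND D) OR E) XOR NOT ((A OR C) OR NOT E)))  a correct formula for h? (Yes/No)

No

Check the formula against h row by row:
  A=0, B=0, C=0, D=0, E=0: formula gives 0, h = 0 ✓
  A=0, B=0, C=0, D=0, E=1: formula gives 0, h = 0 ✓
  A=0, B=0, C=0, D=1, E=0: formula gives 0, h = 0 ✓
  A=0, B=0, C=0, D=1, E=1: formula gives 0, h = 0 ✓
  …
  A=0, B=0, C=1, D=1, E=0: formula gives 0, but h = 1 ✗
Row (0,0,1,1,0) is a counterexample, so the formula is not equivalent to h.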